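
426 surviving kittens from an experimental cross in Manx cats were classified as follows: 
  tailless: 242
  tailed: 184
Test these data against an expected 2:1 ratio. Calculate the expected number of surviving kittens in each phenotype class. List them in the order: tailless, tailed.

Under the 2:1 hypothesis (Σ ratio = 3, N = 426):
  tailless: 426 × 2/3 = 284
  tailed: 426 × 1/3 = 142

284, 142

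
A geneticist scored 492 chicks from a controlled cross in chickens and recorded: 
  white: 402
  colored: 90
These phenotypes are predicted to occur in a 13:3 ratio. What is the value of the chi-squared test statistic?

Under the 13:3 hypothesis (Σ ratio = 16, N = 492):
  white: 492 × 13/16 = 399.75
  colored: 492 × 3/16 = 92.25
χ² = Σ (O − E)² / E
  white: (402 − 399.75)² / 399.75 = 0.0127
  colored: (90 − 92.25)² / 92.25 = 0.0549
χ² = 0.0127 + 0.0549 = 0.0676 ≈ 0.068

0.068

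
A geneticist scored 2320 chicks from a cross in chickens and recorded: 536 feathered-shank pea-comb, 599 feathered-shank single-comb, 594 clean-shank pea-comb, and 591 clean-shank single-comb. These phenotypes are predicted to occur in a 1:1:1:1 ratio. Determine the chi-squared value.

4.507

Expected counts for N = 2320 under a 1:1:1:1 ratio (total parts = 4):
  feathered-shank pea-comb: 2320 × 1/4 = 580
  feathered-shank single-comb: 2320 × 1/4 = 580
  clean-shank pea-comb: 2320 × 1/4 = 580
  clean-shank single-comb: 2320 × 1/4 = 580
χ² = Σ (O − E)² / E
  feathered-shank pea-comb: (536 − 580)² / 580 = 3.3379
  feathered-shank single-comb: (599 − 580)² / 580 = 0.6224
  clean-shank pea-comb: (594 − 580)² / 580 = 0.3379
  clean-shank single-comb: (591 − 580)² / 580 = 0.2086
χ² = 3.3379 + 0.6224 + 0.3379 + 0.2086 = 4.5068 ≈ 4.507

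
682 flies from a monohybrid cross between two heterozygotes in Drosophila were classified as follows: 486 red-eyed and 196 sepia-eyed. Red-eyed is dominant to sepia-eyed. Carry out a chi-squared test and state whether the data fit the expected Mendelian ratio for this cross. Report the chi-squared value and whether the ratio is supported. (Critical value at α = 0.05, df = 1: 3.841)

For a monohybrid cross between heterozygotes with complete dominance, the expected phenotypic ratio is 3:1.
Under the 3:1 hypothesis (Σ ratio = 4, N = 682):
  red-eyed: 682 × 3/4 = 511.5
  sepia-eyed: 682 × 1/4 = 170.5
χ² = Σ (O − E)² / E
  red-eyed: (486 − 511.5)² / 511.5 = 1.2713
  sepia-eyed: (196 − 170.5)² / 170.5 = 3.8138
χ² = 1.2713 + 3.8138 = 5.0851 ≈ 5.085
Degrees of freedom = 2 − 1 = 1; critical value at α = 0.05 is 3.841.
Since 5.085 > 3.841, we reject the null hypothesis — the data do not fit the 3:1 ratio.

5.085; not consistent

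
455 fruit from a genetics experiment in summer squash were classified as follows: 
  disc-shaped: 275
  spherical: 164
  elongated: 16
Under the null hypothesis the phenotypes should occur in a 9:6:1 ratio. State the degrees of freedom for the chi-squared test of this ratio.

2

A goodness-of-fit test with 3 phenotype classes has df = 3 − 1 = 2.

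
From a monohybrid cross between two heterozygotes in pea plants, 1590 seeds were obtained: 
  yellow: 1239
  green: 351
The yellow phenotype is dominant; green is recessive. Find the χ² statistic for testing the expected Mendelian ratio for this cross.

For a monohybrid cross between heterozygotes with complete dominance, the expected phenotypic ratio is 3:1.
Total ratio parts = 4. Expected numbers out of 1590:
  yellow: 1590 × 3/4 = 1192.5
  green: 1590 × 1/4 = 397.5
χ² = Σ (O − E)² / E
  yellow: (1239 − 1192.5)² / 1192.5 = 1.8132
  green: (351 − 397.5)² / 397.5 = 5.4396
χ² = 1.8132 + 5.4396 = 7.2528 ≈ 7.253

7.253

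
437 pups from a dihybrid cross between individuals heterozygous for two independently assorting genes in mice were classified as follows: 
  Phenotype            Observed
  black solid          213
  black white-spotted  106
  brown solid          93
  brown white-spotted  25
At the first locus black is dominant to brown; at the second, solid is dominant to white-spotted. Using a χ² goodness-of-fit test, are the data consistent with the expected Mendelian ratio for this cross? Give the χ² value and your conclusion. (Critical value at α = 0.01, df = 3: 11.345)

13.136; not consistent

A dihybrid F₂ with independent assortment and complete dominance at both loci gives a 9:3:3:1 phenotypic ratio.
Expected counts for N = 437 under a 9:3:3:1 ratio (total parts = 16):
  black solid: 437 × 9/16 = 245.8125
  black white-spotted: 437 × 3/16 = 81.9375
  brown solid: 437 × 3/16 = 81.9375
  brown white-spotted: 437 × 1/16 = 27.3125
χ² = Σ (O − E)² / E
  black solid: (213 − 245.8125)² / 245.8125 = 4.3800
  black white-spotted: (106 − 81.9375)² / 81.9375 = 7.0664
  brown solid: (93 − 81.9375)² / 81.9375 = 1.4936
  brown white-spotted: (25 − 27.3125)² / 27.3125 = 0.1958
χ² = 4.3800 + 7.0664 + 1.4936 + 0.1958 = 13.1358 ≈ 13.136
Degrees of freedom = 4 − 1 = 3; critical value at α = 0.01 is 11.345.
Since 13.136 > 11.345, we reject the null hypothesis — the data do not fit the 9:3:3:1 ratio.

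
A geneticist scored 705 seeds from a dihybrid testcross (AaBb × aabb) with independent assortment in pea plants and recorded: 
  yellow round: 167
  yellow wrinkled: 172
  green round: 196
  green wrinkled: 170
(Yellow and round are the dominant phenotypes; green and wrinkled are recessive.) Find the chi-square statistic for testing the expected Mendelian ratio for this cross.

A dihybrid testcross with independent assortment gives a 1:1:1:1 ratio.
Total ratio parts = 4. Expected numbers out of 705:
  yellow round: 705 × 1/4 = 176.25
  yellow wrinkled: 705 × 1/4 = 176.25
  green round: 705 × 1/4 = 176.25
  green wrinkled: 705 × 1/4 = 176.25
χ² = Σ (O − E)² / E
  yellow round: (167 − 176.25)² / 176.25 = 0.4855
  yellow wrinkled: (172 − 176.25)² / 176.25 = 0.1025
  green round: (196 − 176.25)² / 176.25 = 2.2131
  green wrinkled: (170 − 176.25)² / 176.25 = 0.2216
χ² = 0.4855 + 0.1025 + 2.2131 + 0.2216 = 3.0227 ≈ 3.023

3.023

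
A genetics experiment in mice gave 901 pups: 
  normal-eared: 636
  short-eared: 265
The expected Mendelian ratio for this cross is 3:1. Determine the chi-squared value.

9.353

Under the 3:1 hypothesis (Σ ratio = 4, N = 901):
  normal-eared: 901 × 3/4 = 675.75
  short-eared: 901 × 1/4 = 225.25
χ² = Σ (O − E)² / E
  normal-eared: (636 − 675.75)² / 675.75 = 2.3382
  short-eared: (265 − 225.25)² / 225.25 = 7.0147
χ² = 2.3382 + 7.0147 = 9.3529 ≈ 9.353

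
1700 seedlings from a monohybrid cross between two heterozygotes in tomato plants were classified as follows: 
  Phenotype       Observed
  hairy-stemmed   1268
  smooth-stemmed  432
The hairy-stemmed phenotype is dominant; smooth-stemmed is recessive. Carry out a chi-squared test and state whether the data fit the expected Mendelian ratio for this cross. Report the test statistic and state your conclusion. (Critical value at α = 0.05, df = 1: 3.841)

For a monohybrid cross between heterozygotes with complete dominance, the expected phenotypic ratio is 3:1.
Total ratio parts = 4. Expected numbers out of 1700:
  hairy-stemmed: 1700 × 3/4 = 1275
  smooth-stemmed: 1700 × 1/4 = 425
χ² = Σ (O − E)² / E
  hairy-stemmed: (1268 − 1275)² / 1275 = 0.0384
  smooth-stemmed: (432 − 425)² / 425 = 0.1153
χ² = 0.0384 + 0.1153 = 0.1537 ≈ 0.154
Degrees of freedom = 2 − 1 = 1; critical value at α = 0.05 is 3.841.
Since 0.154 < 3.841, we fail to reject the null hypothesis — the data are consistent with the 3:1 ratio.

0.154; consistent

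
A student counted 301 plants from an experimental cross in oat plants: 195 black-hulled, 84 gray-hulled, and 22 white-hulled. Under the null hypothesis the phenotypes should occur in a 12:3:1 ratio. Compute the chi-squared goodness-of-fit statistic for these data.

18.189

The 12:3:1 ratio has 16 parts, so with N = 301 the expected counts are:
  black-hulled: 301 × 12/16 = 225.75
  gray-hulled: 301 × 3/16 = 56.4375
  white-hulled: 301 × 1/16 = 18.8125
χ² = Σ (O − E)² / E
  black-hulled: (195 − 225.75)² / 225.75 = 4.1885
  gray-hulled: (84 − 56.4375)² / 56.4375 = 13.4608
  white-hulled: (22 − 18.8125)² / 18.8125 = 0.5401
χ² = 4.1885 + 13.4608 + 0.5401 = 18.1894 ≈ 18.189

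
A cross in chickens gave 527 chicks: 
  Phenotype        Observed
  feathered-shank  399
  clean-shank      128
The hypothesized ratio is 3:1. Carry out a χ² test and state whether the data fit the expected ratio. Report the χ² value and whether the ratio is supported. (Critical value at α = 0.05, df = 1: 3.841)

0.142; consistent

The 3:1 ratio has 4 parts, so with N = 527 the expected counts are:
  feathered-shank: 527 × 3/4 = 395.25
  clean-shank: 527 × 1/4 = 131.75
χ² = Σ (O − E)² / E
  feathered-shank: (399 − 395.25)² / 395.25 = 0.0356
  clean-shank: (128 − 131.75)² / 131.75 = 0.1067
χ² = 0.0356 + 0.1067 = 0.1423 ≈ 0.142
Degrees of freedom = 2 − 1 = 1; critical value at α = 0.05 is 3.841.
Since 0.142 < 3.841, we fail to reject the null hypothesis — the data are consistent with the 3:1 ratio.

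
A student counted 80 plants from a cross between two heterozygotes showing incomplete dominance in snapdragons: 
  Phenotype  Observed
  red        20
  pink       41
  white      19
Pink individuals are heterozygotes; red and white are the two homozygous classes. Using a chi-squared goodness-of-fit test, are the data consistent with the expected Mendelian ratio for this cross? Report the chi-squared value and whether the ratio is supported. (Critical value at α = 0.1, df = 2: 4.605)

0.075; consistent

With incomplete dominance, a heterozygote × heterozygote cross gives a 1:2:1 phenotypic ratio.
Under the 1:2:1 hypothesis (Σ ratio = 4, N = 80):
  red: 80 × 1/4 = 20
  pink: 80 × 2/4 = 40
  white: 80 × 1/4 = 20
χ² = Σ (O − E)² / E
  red: (20 − 20)² / 20 = 0.0000
  pink: (41 − 40)² / 40 = 0.0250
  white: (19 − 20)² / 20 = 0.0500
χ² = 0.0000 + 0.0250 + 0.0500 = 0.075
Degrees of freedom = 3 − 1 = 2; critical value at α = 0.1 is 4.605.
Since 0.075 < 4.605, we fail to reject the null hypothesis — the data are consistent with the 1:2:1 ratio.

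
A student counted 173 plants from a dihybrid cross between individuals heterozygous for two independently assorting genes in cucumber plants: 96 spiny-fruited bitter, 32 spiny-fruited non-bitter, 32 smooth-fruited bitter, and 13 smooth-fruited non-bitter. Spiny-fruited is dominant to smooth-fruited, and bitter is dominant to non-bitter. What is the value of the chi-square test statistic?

A dihybrid F₂ with independent assortment and complete dominance at both loci gives a 9:3:3:1 phenotypic ratio.
Total ratio parts = 16. Expected numbers out of 173:
  spiny-fruited bitter: 173 × 9/16 = 97.3125
  spiny-fruited non-bitter: 173 × 3/16 = 32.4375
  smooth-fruited bitter: 173 × 3/16 = 32.4375
  smooth-fruited non-bitter: 173 × 1/16 = 10.8125
χ² = Σ (O − E)² / E
  spiny-fruited bitter: (96 − 97.3125)² / 97.3125 = 0.0177
  spiny-fruited non-bitter: (32 − 32.4375)² / 32.4375 = 0.0059
  smooth-fruited bitter: (32 − 32.4375)² / 32.4375 = 0.0059
  smooth-fruited non-bitter: (13 − 10.8125)² / 10.8125 = 0.4426
χ² = 0.0177 + 0.0059 + 0.0059 + 0.4426 = 0.4721 ≈ 0.472

0.472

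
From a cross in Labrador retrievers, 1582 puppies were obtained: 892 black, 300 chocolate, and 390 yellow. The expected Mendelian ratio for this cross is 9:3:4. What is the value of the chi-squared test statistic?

0.120

The 9:3:4 ratio has 16 parts, so with N = 1582 the expected counts are:
  black: 1582 × 9/16 = 889.875
  chocolate: 1582 × 3/16 = 296.625
  yellow: 1582 × 4/16 = 395.5
χ² = Σ (O − E)² / E
  black: (892 − 889.875)² / 889.875 = 0.0051
  chocolate: (300 − 296.625)² / 296.625 = 0.0384
  yellow: (390 − 395.5)² / 395.5 = 0.0765
χ² = 0.0051 + 0.0384 + 0.0765 = 0.120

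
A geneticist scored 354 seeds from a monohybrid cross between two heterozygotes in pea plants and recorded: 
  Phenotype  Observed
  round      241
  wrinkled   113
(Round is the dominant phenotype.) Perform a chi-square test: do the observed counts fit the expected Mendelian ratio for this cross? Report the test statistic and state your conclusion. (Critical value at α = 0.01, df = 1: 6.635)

9.043; not consistent

For a monohybrid cross between heterozygotes with complete dominance, the expected phenotypic ratio is 3:1.
Total ratio parts = 4. Expected numbers out of 354:
  round: 354 × 3/4 = 265.5
  wrinkled: 354 × 1/4 = 88.5
χ² = Σ (O − E)² / E
  round: (241 − 265.5)² / 265.5 = 2.2608
  wrinkled: (113 − 88.5)² / 88.5 = 6.7825
χ² = 2.2608 + 6.7825 = 9.0433 ≈ 9.043
Degrees of freedom = 2 − 1 = 1; critical value at α = 0.01 is 6.635.
Since 9.043 > 6.635, we reject the null hypothesis — the data do not fit the 3:1 ratio.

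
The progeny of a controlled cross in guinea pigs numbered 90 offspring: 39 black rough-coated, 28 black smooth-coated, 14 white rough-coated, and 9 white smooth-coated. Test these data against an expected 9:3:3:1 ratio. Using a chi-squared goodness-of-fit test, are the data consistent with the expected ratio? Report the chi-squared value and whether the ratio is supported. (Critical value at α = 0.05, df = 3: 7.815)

Expected counts for N = 90 under a 9:3:3:1 ratio (total parts = 16):
  black rough-coated: 90 × 9/16 = 50.625
  black smooth-coated: 90 × 3/16 = 16.875
  white rough-coated: 90 × 3/16 = 16.875
  white smooth-coated: 90 × 1/16 = 5.625
χ² = Σ (O − E)² / E
  black rough-coated: (39 − 50.625)² / 50.625 = 2.6694
  black smooth-coated: (28 − 16.875)² / 16.875 = 7.3343
  white rough-coated: (14 − 16.875)² / 16.875 = 0.4898
  white smooth-coated: (9 − 5.625)² / 5.625 = 2.0250
χ² = 2.6694 + 7.3343 + 0.4898 + 2.0250 = 12.5185 ≈ 12.519
Degrees of freedom = 4 − 1 = 3; critical value at α = 0.05 is 7.815.
Since 12.519 > 7.815, we reject the null hypothesis — the data do not fit the 9:3:3:1 ratio.

12.519; not consistent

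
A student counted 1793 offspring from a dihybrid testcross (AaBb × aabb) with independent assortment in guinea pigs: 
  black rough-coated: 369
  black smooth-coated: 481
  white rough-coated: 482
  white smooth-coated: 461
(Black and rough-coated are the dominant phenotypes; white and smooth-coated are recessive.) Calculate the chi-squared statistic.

A dihybrid testcross with independent assortment gives a 1:1:1:1 ratio.
Expected counts for N = 1793 under a 1:1:1:1 ratio (total parts = 4):
  black rough-coated: 1793 × 1/4 = 448.25
  black smooth-coated: 1793 × 1/4 = 448.25
  white rough-coated: 1793 × 1/4 = 448.25
  white smooth-coated: 1793 × 1/4 = 448.25
χ² = Σ (O − E)² / E
  black rough-coated: (369 − 448.25)² / 448.25 = 14.0113
  black smooth-coated: (481 − 448.25)² / 448.25 = 2.3928
  white rough-coated: (482 − 448.25)² / 448.25 = 2.5411
  white smooth-coated: (461 − 448.25)² / 448.25 = 0.3627
χ² = 14.0113 + 2.3928 + 2.5411 + 0.3627 = 19.3079 ≈ 19.308

19.308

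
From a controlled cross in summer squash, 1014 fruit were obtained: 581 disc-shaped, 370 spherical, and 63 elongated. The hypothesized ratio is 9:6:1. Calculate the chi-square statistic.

0.476

Expected counts for N = 1014 under a 9:6:1 ratio (total parts = 16):
  disc-shaped: 1014 × 9/16 = 570.375
  spherical: 1014 × 6/16 = 380.25
  elongated: 1014 × 1/16 = 63.375
χ² = Σ (O − E)² / E
  disc-shaped: (581 − 570.375)² / 570.375 = 0.1979
  spherical: (370 − 380.25)² / 380.25 = 0.2763
  elongated: (63 − 63.375)² / 63.375 = 0.0022
χ² = 0.1979 + 0.2763 + 0.0022 = 0.4764 ≈ 0.476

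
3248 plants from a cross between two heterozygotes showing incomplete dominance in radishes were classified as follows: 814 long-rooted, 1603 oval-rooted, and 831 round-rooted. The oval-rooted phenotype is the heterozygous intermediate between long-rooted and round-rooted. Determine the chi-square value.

With incomplete dominance, a heterozygote × heterozygote cross gives a 1:2:1 phenotypic ratio.
Expected counts for N = 3248 under a 1:2:1 ratio (total parts = 4):
  long-rooted: 3248 × 1/4 = 812
  oval-rooted: 3248 × 2/4 = 1624
  round-rooted: 3248 × 1/4 = 812
χ² = Σ (O − E)² / E
  long-rooted: (814 − 812)² / 812 = 0.0049
  oval-rooted: (1603 − 1624)² / 1624 = 0.2716
  round-rooted: (831 − 812)² / 812 = 0.4446
χ² = 0.0049 + 0.2716 + 0.4446 = 0.7211 ≈ 0.721

0.721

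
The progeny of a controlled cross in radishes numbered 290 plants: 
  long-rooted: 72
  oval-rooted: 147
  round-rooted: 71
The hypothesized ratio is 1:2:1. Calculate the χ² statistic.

Total ratio parts = 4. Expected numbers out of 290:
  long-rooted: 290 × 1/4 = 72.5
  oval-rooted: 290 × 2/4 = 145
  round-rooted: 290 × 1/4 = 72.5
χ² = Σ (O − E)² / E
  long-rooted: (72 − 72.5)² / 72.5 = 0.0034
  oval-rooted: (147 − 145)² / 145 = 0.0276
  round-rooted: (71 − 72.5)² / 72.5 = 0.0310
χ² = 0.0034 + 0.0276 + 0.0310 = 0.062

0.062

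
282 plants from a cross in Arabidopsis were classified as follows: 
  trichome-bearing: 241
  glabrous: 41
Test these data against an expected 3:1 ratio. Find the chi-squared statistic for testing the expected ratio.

16.459

Expected counts for N = 282 under a 3:1 ratio (total parts = 4):
  trichome-bearing: 282 × 3/4 = 211.5
  glabrous: 282 × 1/4 = 70.5
χ² = Σ (O − E)² / E
  trichome-bearing: (241 − 211.5)² / 211.5 = 4.1147
  glabrous: (41 − 70.5)² / 70.5 = 12.3440
χ² = 4.1147 + 12.3440 = 16.4587 ≈ 16.459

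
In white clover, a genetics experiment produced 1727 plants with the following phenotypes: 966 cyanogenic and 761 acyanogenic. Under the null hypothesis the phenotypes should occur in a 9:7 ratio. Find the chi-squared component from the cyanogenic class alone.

0.030

Total ratio parts = 16. Expected numbers out of 1727:
  cyanogenic: 1727 × 9/16 = 971.4375
  acyanogenic: 1727 × 7/16 = 755.5625
Contribution of cyanogenic: (966 − 971.4375)² / 971.4375 = 0.0304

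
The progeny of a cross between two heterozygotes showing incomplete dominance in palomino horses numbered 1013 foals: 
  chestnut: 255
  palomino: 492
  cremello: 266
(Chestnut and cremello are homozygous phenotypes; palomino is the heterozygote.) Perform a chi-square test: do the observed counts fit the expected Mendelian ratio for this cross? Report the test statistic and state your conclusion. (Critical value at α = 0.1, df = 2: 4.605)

1.069; consistent

With incomplete dominance, a heterozygote × heterozygote cross gives a 1:2:1 phenotypic ratio.
The 1:2:1 ratio has 4 parts, so with N = 1013 the expected counts are:
  chestnut: 1013 × 1/4 = 253.25
  palomino: 1013 × 2/4 = 506.5
  cremello: 1013 × 1/4 = 253.25
χ² = Σ (O − E)² / E
  chestnut: (255 − 253.25)² / 253.25 = 0.0121
  palomino: (492 − 506.5)² / 506.5 = 0.4151
  cremello: (266 − 253.25)² / 253.25 = 0.6419
χ² = 0.0121 + 0.4151 + 0.6419 = 1.0691 ≈ 1.069
Degrees of freedom = 3 − 1 = 2; critical value at α = 0.1 is 4.605.
Since 1.069 < 4.605, we fail to reject the null hypothesis — the data are consistent with the 1:2:1 ratio.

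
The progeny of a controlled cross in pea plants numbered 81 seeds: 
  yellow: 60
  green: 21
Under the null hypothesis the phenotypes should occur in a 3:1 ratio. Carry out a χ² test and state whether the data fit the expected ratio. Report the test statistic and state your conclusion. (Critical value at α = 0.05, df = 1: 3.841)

0.037; consistent

Under the 3:1 hypothesis (Σ ratio = 4, N = 81):
  yellow: 81 × 3/4 = 60.75
  green: 81 × 1/4 = 20.25
χ² = Σ (O − E)² / E
  yellow: (60 − 60.75)² / 60.75 = 0.0093
  green: (21 − 20.25)² / 20.25 = 0.0278
χ² = 0.0093 + 0.0278 = 0.0371 ≈ 0.037
Degrees of freedom = 2 − 1 = 1; critical value at α = 0.05 is 3.841.
Since 0.037 < 3.841, we fail to reject the null hypothesis — the data are consistent with the 3:1 ratio.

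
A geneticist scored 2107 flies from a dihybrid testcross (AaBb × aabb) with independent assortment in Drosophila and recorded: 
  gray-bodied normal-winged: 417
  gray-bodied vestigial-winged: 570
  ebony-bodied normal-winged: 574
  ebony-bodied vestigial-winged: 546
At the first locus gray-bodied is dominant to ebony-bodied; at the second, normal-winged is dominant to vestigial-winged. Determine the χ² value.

31.360

A dihybrid testcross with independent assortment gives a 1:1:1:1 ratio.
Total ratio parts = 4. Expected numbers out of 2107:
  gray-bodied normal-winged: 2107 × 1/4 = 526.75
  gray-bodied vestigial-winged: 2107 × 1/4 = 526.75
  ebony-bodied normal-winged: 2107 × 1/4 = 526.75
  ebony-bodied vestigial-winged: 2107 × 1/4 = 526.75
χ² = Σ (O − E)² / E
  gray-bodied normal-winged: (417 − 526.75)² / 526.75 = 22.8668
  gray-bodied vestigial-winged: (570 − 526.75)² / 526.75 = 3.5511
  ebony-bodied normal-winged: (574 − 526.75)² / 526.75 = 4.2384
  ebony-bodied vestigial-winged: (546 − 526.75)² / 526.75 = 0.7035
χ² = 22.8668 + 3.5511 + 4.2384 + 0.7035 = 31.3598 ≈ 31.360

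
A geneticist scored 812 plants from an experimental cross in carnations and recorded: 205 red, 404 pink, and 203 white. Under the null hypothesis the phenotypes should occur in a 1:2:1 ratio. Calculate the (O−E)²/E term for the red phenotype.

Under the 1:2:1 hypothesis (Σ ratio = 4, N = 812):
  red: 812 × 1/4 = 203
  pink: 812 × 2/4 = 406
  white: 812 × 1/4 = 203
Contribution of red: (205 − 203)² / 203 = 0.0197

0.020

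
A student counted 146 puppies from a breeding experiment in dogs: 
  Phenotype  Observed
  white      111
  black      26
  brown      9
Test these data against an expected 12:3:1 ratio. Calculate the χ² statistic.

0.091

Under the 12:3:1 hypothesis (Σ ratio = 16, N = 146):
  white: 146 × 12/16 = 109.5
  black: 146 × 3/16 = 27.375
  brown: 146 × 1/16 = 9.125
χ² = Σ (O − E)² / E
  white: (111 − 109.5)² / 109.5 = 0.0205
  black: (26 − 27.375)² / 27.375 = 0.0691
  brown: (9 − 9.125)² / 9.125 = 0.0017
χ² = 0.0205 + 0.0691 + 0.0017 = 0.0913 ≈ 0.091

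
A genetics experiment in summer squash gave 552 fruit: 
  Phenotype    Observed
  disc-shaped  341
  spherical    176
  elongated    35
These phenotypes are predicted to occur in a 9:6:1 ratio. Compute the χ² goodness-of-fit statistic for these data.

Under the 9:6:1 hypothesis (Σ ratio = 16, N = 552):
  disc-shaped: 552 × 9/16 = 310.5
  spherical: 552 × 6/16 = 207
  elongated: 552 × 1/16 = 34.5
χ² = Σ (O − E)² / E
  disc-shaped: (341 − 310.5)² / 310.5 = 2.9960
  spherical: (176 − 207)² / 207 = 4.6425
  elongated: (35 − 34.5)² / 34.5 = 0.0072
χ² = 2.9960 + 4.6425 + 0.0072 = 7.6457 ≈ 7.646

7.646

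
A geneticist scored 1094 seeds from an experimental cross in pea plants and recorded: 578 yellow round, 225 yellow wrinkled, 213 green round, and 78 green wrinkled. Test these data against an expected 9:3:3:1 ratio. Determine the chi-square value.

The 9:3:3:1 ratio has 16 parts, so with N = 1094 the expected counts are:
  yellow round: 1094 × 9/16 = 615.375
  yellow wrinkled: 1094 × 3/16 = 205.125
  green round: 1094 × 3/16 = 205.125
  green wrinkled: 1094 × 1/16 = 68.375
χ² = Σ (O − E)² / E
  yellow round: (578 − 615.375)² / 615.375 = 2.2700
  yellow wrinkled: (225 − 205.125)² / 205.125 = 1.9257
  green round: (213 − 205.125)² / 205.125 = 0.3023
  green wrinkled: (78 − 68.375)² / 68.375 = 1.3549
χ² = 2.2700 + 1.9257 + 0.3023 + 1.3549 = 5.8529 ≈ 5.853

5.853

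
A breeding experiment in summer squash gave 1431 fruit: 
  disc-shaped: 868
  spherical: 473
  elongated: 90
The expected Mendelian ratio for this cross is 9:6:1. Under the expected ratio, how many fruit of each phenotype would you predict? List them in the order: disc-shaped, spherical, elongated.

804.9375, 536.625, 89.4375

Expected counts for N = 1431 under a 9:6:1 ratio (total parts = 16):
  disc-shaped: 1431 × 9/16 = 804.9375
  spherical: 1431 × 6/16 = 536.625
  elongated: 1431 × 1/16 = 89.4375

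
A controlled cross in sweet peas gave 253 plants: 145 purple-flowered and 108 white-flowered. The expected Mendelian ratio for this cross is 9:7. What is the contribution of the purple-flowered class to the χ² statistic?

0.051

The 9:7 ratio has 16 parts, so with N = 253 the expected counts are:
  purple-flowered: 253 × 9/16 = 142.3125
  white-flowered: 253 × 7/16 = 110.6875
Contribution of purple-flowered: (145 − 142.3125)² / 142.3125 = 0.0508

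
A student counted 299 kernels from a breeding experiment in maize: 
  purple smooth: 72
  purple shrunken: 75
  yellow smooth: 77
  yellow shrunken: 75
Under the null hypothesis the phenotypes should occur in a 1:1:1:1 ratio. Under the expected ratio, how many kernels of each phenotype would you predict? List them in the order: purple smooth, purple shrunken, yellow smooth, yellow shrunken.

74.75, 74.75, 74.75, 74.75

The 1:1:1:1 ratio has 4 parts, so with N = 299 the expected counts are:
  purple smooth: 299 × 1/4 = 74.75
  purple shrunken: 299 × 1/4 = 74.75
  yellow smooth: 299 × 1/4 = 74.75
  yellow shrunken: 299 × 1/4 = 74.75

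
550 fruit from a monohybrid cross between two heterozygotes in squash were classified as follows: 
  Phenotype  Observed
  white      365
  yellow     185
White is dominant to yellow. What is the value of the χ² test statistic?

For a monohybrid cross between heterozygotes with complete dominance, the expected phenotypic ratio is 3:1.
Total ratio parts = 4. Expected numbers out of 550:
  white: 550 × 3/4 = 412.5
  yellow: 550 × 1/4 = 137.5
χ² = Σ (O − E)² / E
  white: (365 − 412.5)² / 412.5 = 5.4697
  yellow: (185 − 137.5)² / 137.5 = 16.4091
χ² = 5.4697 + 16.4091 = 21.8788 ≈ 21.879

21.879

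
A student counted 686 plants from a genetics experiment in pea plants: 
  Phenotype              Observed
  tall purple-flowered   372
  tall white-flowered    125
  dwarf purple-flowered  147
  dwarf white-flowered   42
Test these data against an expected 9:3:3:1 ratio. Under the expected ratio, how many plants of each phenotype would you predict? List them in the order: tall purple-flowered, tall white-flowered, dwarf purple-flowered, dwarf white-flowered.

385.875, 128.625, 128.625, 42.875

Total ratio parts = 16. Expected numbers out of 686:
  tall purple-flowered: 686 × 9/16 = 385.875
  tall white-flowered: 686 × 3/16 = 128.625
  dwarf purple-flowered: 686 × 3/16 = 128.625
  dwarf white-flowered: 686 × 1/16 = 42.875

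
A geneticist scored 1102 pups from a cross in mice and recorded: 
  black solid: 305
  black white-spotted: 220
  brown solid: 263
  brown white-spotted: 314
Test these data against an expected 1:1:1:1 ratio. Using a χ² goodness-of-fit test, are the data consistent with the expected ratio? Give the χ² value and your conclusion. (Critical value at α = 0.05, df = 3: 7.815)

The 1:1:1:1 ratio has 4 parts, so with N = 1102 the expected counts are:
  black solid: 1102 × 1/4 = 275.5
  black white-spotted: 1102 × 1/4 = 275.5
  brown solid: 1102 × 1/4 = 275.5
  brown white-spotted: 1102 × 1/4 = 275.5
χ² = Σ (O − E)² / E
  black solid: (305 − 275.5)² / 275.5 = 3.1588
  black white-spotted: (220 − 275.5)² / 275.5 = 11.1806
  brown solid: (263 − 275.5)² / 275.5 = 0.5672
  brown white-spotted: (314 − 275.5)² / 275.5 = 5.3802
χ² = 3.1588 + 11.1806 + 0.5672 + 5.3802 = 20.2868 ≈ 20.287
Degrees of freedom = 4 − 1 = 3; critical value at α = 0.05 is 7.815.
Since 20.287 > 7.815, we reject the null hypothesis — the data do not fit the 1:1:1:1 ratio.

20.287; not consistent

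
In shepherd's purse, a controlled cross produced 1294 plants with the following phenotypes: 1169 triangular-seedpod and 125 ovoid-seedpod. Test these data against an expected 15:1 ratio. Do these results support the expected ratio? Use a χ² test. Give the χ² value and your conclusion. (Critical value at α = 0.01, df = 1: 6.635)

Expected counts for N = 1294 under a 15:1 ratio (total parts = 16):
  triangular-seedpod: 1294 × 15/16 = 1213.125
  ovoid-seedpod: 1294 × 1/16 = 80.875
χ² = Σ (O − E)² / E
  triangular-seedpod: (1169 − 1213.125)² / 1213.125 = 1.6050
  ovoid-seedpod: (125 − 80.875)² / 80.875 = 24.0744
χ² = 1.6050 + 24.0744 = 25.6794 ≈ 25.679
Degrees of freedom = 2 − 1 = 1; critical value at α = 0.01 is 6.635.
Since 25.679 > 6.635, we reject the null hypothesis — the data do not fit the 15:1 ratio.

25.679; not consistent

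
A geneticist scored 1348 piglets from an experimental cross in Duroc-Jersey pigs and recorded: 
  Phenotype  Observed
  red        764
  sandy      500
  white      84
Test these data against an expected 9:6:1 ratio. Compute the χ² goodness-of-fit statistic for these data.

Under the 9:6:1 hypothesis (Σ ratio = 16, N = 1348):
  red: 1348 × 9/16 = 758.25
  sandy: 1348 × 6/16 = 505.5
  white: 1348 × 1/16 = 84.25
χ² = Σ (O − E)² / E
  red: (764 − 758.25)² / 758.25 = 0.0436
  sandy: (500 − 505.5)² / 505.5 = 0.0598
  white: (84 − 84.25)² / 84.25 = 0.0007
χ² = 0.0436 + 0.0598 + 0.0007 = 0.1041 ≈ 0.104

0.104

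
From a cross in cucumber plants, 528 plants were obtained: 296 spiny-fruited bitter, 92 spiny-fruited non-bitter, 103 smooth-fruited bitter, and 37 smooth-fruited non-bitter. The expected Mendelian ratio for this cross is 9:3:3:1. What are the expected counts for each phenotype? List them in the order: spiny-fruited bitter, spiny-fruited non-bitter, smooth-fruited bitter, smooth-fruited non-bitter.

297, 99, 99, 33

The 9:3:3:1 ratio has 16 parts, so with N = 528 the expected counts are:
  spiny-fruited bitter: 528 × 9/16 = 297
  spiny-fruited non-bitter: 528 × 3/16 = 99
  smooth-fruited bitter: 528 × 3/16 = 99
  smooth-fruited non-bitter: 528 × 1/16 = 33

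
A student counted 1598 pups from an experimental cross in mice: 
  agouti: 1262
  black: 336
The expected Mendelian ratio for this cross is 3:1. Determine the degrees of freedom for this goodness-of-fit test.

1

A goodness-of-fit test with 2 phenotype classes has df = 2 − 1 = 1.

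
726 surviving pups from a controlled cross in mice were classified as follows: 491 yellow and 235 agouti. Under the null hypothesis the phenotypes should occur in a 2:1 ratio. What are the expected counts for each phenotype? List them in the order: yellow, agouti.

Expected counts for N = 726 under a 2:1 ratio (total parts = 3):
  yellow: 726 × 2/3 = 484
  agouti: 726 × 1/3 = 242

484, 242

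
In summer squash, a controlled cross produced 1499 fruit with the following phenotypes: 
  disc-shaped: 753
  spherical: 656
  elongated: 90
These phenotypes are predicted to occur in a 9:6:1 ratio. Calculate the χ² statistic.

25.469

Under the 9:6:1 hypothesis (Σ ratio = 16, N = 1499):
  disc-shaped: 1499 × 9/16 = 843.1875
  spherical: 1499 × 6/16 = 562.125
  elongated: 1499 × 1/16 = 93.6875
χ² = Σ (O − E)² / E
  disc-shaped: (753 − 843.1875)² / 843.1875 = 9.6465
  spherical: (656 − 562.125)² / 562.125 = 15.6771
  elongated: (90 − 93.6875)² / 93.6875 = 0.1451
χ² = 9.6465 + 15.6771 + 0.1451 = 25.4687 ≈ 25.469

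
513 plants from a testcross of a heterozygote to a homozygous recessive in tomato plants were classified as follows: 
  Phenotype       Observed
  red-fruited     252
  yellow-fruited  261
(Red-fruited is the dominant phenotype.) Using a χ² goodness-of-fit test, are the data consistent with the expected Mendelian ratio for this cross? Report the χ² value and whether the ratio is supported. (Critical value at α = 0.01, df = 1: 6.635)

0.158; consistent

A testcross of a heterozygote (Aa × aa) gives a 1:1 phenotypic ratio.
The 1:1 ratio has 2 parts, so with N = 513 the expected counts are:
  red-fruited: 513 × 1/2 = 256.5
  yellow-fruited: 513 × 1/2 = 256.5
χ² = Σ (O − E)² / E
  red-fruited: (252 − 256.5)² / 256.5 = 0.0789
  yellow-fruited: (261 − 256.5)² / 256.5 = 0.0789
χ² = 0.0789 + 0.0789 = 0.1578 ≈ 0.158
Degrees of freedom = 2 − 1 = 1; critical value at α = 0.01 is 6.635.
Since 0.158 < 6.635, we fail to reject the null hypothesis — the data are consistent with the 1:1 ratio.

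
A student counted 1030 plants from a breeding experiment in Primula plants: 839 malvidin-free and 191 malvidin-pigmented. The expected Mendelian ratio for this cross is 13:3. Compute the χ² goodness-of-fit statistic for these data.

Total ratio parts = 16. Expected numbers out of 1030:
  malvidin-free: 1030 × 13/16 = 836.875
  malvidin-pigmented: 1030 × 3/16 = 193.125
χ² = Σ (O − E)² / E
  malvidin-free: (839 − 836.875)² / 836.875 = 0.0054
  malvidin-pigmented: (191 − 193.125)² / 193.125 = 0.0234
χ² = 0.0054 + 0.0234 = 0.0288 ≈ 0.029

0.029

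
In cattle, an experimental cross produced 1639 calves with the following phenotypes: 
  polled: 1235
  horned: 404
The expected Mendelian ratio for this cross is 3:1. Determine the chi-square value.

0.108

Expected counts for N = 1639 under a 3:1 ratio (total parts = 4):
  polled: 1639 × 3/4 = 1229.25
  horned: 1639 × 1/4 = 409.75
χ² = Σ (O − E)² / E
  polled: (1235 − 1229.25)² / 1229.25 = 0.0269
  horned: (404 − 409.75)² / 409.75 = 0.0807
χ² = 0.0269 + 0.0807 = 0.1076 ≈ 0.108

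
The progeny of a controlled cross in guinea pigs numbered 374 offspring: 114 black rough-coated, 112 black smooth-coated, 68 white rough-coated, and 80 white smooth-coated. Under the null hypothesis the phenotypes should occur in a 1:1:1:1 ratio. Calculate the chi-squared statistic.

Total ratio parts = 4. Expected numbers out of 374:
  black rough-coated: 374 × 1/4 = 93.5
  black smooth-coated: 374 × 1/4 = 93.5
  white rough-coated: 374 × 1/4 = 93.5
  white smooth-coated: 374 × 1/4 = 93.5
χ² = Σ (O − E)² / E
  black rough-coated: (114 − 93.5)² / 93.5 = 4.4947
  black smooth-coated: (112 − 93.5)² / 93.5 = 3.6604
  white rough-coated: (68 − 93.5)² / 93.5 = 6.9545
  white smooth-coated: (80 − 93.5)² / 93.5 = 1.9492
χ² = 4.4947 + 3.6604 + 6.9545 + 1.9492 = 17.0588 ≈ 17.059

17.059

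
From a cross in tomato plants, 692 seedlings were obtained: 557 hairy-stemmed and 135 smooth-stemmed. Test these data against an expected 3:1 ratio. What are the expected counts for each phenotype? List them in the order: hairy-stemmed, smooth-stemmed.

Expected counts for N = 692 under a 3:1 ratio (total parts = 4):
  hairy-stemmed: 692 × 3/4 = 519
  smooth-stemmed: 692 × 1/4 = 173

519, 173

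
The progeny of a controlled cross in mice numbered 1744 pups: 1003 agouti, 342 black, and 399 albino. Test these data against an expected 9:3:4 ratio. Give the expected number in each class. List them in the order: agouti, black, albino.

Under the 9:3:4 hypothesis (Σ ratio = 16, N = 1744):
  agouti: 1744 × 9/16 = 981
  black: 1744 × 3/16 = 327
  albino: 1744 × 4/16 = 436

981, 327, 436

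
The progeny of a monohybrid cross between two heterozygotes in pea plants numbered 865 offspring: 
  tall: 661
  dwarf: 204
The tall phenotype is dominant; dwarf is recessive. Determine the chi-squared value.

0.925

For a monohybrid cross between heterozygotes with complete dominance, the expected phenotypic ratio is 3:1.
Under the 3:1 hypothesis (Σ ratio = 4, N = 865):
  tall: 865 × 3/4 = 648.75
  dwarf: 865 × 1/4 = 216.25
χ² = Σ (O − E)² / E
  tall: (661 − 648.75)² / 648.75 = 0.2313
  dwarf: (204 − 216.25)² / 216.25 = 0.6939
χ² = 0.2313 + 0.6939 = 0.9252 ≈ 0.925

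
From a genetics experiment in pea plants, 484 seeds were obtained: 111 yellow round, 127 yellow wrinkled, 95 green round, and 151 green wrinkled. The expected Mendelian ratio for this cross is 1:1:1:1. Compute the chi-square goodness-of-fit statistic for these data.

Total ratio parts = 4. Expected numbers out of 484:
  yellow round: 484 × 1/4 = 121
  yellow wrinkled: 484 × 1/4 = 121
  green round: 484 × 1/4 = 121
  green wrinkled: 484 × 1/4 = 121
χ² = Σ (O − E)² / E
  yellow round: (111 − 121)² / 121 = 0.8264
  yellow wrinkled: (127 − 121)² / 121 = 0.2975
  green round: (95 − 121)² / 121 = 5.5868
  green wrinkled: (151 − 121)² / 121 = 7.4380
χ² = 0.8264 + 0.2975 + 5.5868 + 7.4380 = 14.1487 ≈ 14.149

14.149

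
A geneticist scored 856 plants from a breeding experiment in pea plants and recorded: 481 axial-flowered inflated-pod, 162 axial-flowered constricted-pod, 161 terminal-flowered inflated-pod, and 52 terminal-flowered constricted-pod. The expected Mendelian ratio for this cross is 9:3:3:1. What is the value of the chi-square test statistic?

0.058

Total ratio parts = 16. Expected numbers out of 856:
  axial-flowered inflated-pod: 856 × 9/16 = 481.5
  axial-flowered constricted-pod: 856 × 3/16 = 160.5
  terminal-flowered inflated-pod: 856 × 3/16 = 160.5
  terminal-flowered constricted-pod: 856 × 1/16 = 53.5
χ² = Σ (O − E)² / E
  axial-flowered inflated-pod: (481 − 481.5)² / 481.5 = 0.0005
  axial-flowered constricted-pod: (162 − 160.5)² / 160.5 = 0.0140
  terminal-flowered inflated-pod: (161 − 160.5)² / 160.5 = 0.0016
  terminal-flowered constricted-pod: (52 − 53.5)² / 53.5 = 0.0421
χ² = 0.0005 + 0.0140 + 0.0016 + 0.0421 = 0.0582 ≈ 0.058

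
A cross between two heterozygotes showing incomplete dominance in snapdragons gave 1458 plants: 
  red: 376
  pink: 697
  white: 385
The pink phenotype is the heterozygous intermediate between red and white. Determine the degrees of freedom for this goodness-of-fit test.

2

With incomplete dominance, a heterozygote × heterozygote cross gives a 1:2:1 phenotypic ratio.
A goodness-of-fit test with 3 phenotype classes has df = 3 − 1 = 2.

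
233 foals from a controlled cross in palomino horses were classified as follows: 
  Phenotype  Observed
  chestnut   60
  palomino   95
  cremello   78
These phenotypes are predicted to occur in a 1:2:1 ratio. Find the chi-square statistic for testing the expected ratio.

10.717

Under the 1:2:1 hypothesis (Σ ratio = 4, N = 233):
  chestnut: 233 × 1/4 = 58.25
  palomino: 233 × 2/4 = 116.5
  cremello: 233 × 1/4 = 58.25
χ² = Σ (O − E)² / E
  chestnut: (60 − 58.25)² / 58.25 = 0.0526
  palomino: (95 − 116.5)² / 116.5 = 3.9678
  cremello: (78 − 58.25)² / 58.25 = 6.6964
χ² = 0.0526 + 3.9678 + 6.6964 = 10.7168 ≈ 10.717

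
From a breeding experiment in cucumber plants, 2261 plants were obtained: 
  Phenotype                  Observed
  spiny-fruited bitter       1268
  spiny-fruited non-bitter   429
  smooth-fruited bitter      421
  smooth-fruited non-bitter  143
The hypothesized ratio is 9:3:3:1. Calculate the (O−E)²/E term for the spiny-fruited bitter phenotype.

0.011

Total ratio parts = 16. Expected numbers out of 2261:
  spiny-fruited bitter: 2261 × 9/16 = 1271.8125
  spiny-fruited non-bitter: 2261 × 3/16 = 423.9375
  smooth-fruited bitter: 2261 × 3/16 = 423.9375
  smooth-fruited non-bitter: 2261 × 1/16 = 141.3125
Contribution of spiny-fruited bitter: (1268 − 1271.8125)² / 1271.8125 = 0.0114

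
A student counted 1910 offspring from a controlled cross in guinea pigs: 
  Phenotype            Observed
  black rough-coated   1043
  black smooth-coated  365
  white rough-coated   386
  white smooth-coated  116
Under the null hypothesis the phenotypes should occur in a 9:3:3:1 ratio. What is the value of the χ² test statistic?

The 9:3:3:1 ratio has 16 parts, so with N = 1910 the expected counts are:
  black rough-coated: 1910 × 9/16 = 1074.375
  black smooth-coated: 1910 × 3/16 = 358.125
  white rough-coated: 1910 × 3/16 = 358.125
  white smooth-coated: 1910 × 1/16 = 119.375
χ² = Σ (O − E)² / E
  black rough-coated: (1043 − 1074.375)² / 1074.375 = 0.9162
  black smooth-coated: (365 − 358.125)² / 358.125 = 0.1320
  white rough-coated: (386 − 358.125)² / 358.125 = 2.1697
  white smooth-coated: (116 − 119.375)² / 119.375 = 0.0954
χ² = 0.9162 + 0.1320 + 2.1697 + 0.0954 = 3.3133 ≈ 3.313

3.313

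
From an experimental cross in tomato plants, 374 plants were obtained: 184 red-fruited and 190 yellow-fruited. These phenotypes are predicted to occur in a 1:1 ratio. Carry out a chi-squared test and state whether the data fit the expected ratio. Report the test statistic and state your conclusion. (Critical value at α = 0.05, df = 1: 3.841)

0.096; consistent

The 1:1 ratio has 2 parts, so with N = 374 the expected counts are:
  red-fruited: 374 × 1/2 = 187
  yellow-fruited: 374 × 1/2 = 187
χ² = Σ (O − E)² / E
  red-fruited: (184 − 187)² / 187 = 0.0481
  yellow-fruited: (190 − 187)² / 187 = 0.0481
χ² = 0.0481 + 0.0481 = 0.0962 ≈ 0.096
Degrees of freedom = 2 − 1 = 1; critical value at α = 0.05 is 3.841.
Since 0.096 < 3.841, we fail to reject the null hypothesis — the data are consistent with the 1:1 ratio.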